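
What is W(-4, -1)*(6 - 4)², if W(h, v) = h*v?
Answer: 16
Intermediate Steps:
W(-4, -1)*(6 - 4)² = (-4*(-1))*(6 - 4)² = 4*2² = 4*4 = 16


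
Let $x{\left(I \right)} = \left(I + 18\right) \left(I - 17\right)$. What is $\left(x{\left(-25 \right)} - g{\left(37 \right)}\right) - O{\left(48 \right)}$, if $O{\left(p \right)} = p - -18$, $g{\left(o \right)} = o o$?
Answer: $-1141$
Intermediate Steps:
$g{\left(o \right)} = o^{2}$
$x{\left(I \right)} = \left(-17 + I\right) \left(18 + I\right)$ ($x{\left(I \right)} = \left(18 + I\right) \left(-17 + I\right) = \left(-17 + I\right) \left(18 + I\right)$)
$O{\left(p \right)} = 18 + p$ ($O{\left(p \right)} = p + 18 = 18 + p$)
$\left(x{\left(-25 \right)} - g{\left(37 \right)}\right) - O{\left(48 \right)} = \left(\left(-306 - 25 + \left(-25\right)^{2}\right) - 37^{2}\right) - \left(18 + 48\right) = \left(\left(-306 - 25 + 625\right) - 1369\right) - 66 = \left(294 - 1369\right) - 66 = -1075 - 66 = -1141$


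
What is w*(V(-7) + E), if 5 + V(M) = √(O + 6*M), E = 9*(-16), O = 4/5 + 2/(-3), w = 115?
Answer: -17135 + 46*I*√2355/3 ≈ -17135.0 + 744.1*I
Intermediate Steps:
O = 2/15 (O = 4*(⅕) + 2*(-⅓) = ⅘ - ⅔ = 2/15 ≈ 0.13333)
E = -144
V(M) = -5 + √(2/15 + 6*M)
w*(V(-7) + E) = 115*((-5 + √(30 + 1350*(-7))/15) - 144) = 115*((-5 + √(30 - 9450)/15) - 144) = 115*((-5 + √(-9420)/15) - 144) = 115*((-5 + (2*I*√2355)/15) - 144) = 115*((-5 + 2*I*√2355/15) - 144) = 115*(-149 + 2*I*√2355/15) = -17135 + 46*I*√2355/3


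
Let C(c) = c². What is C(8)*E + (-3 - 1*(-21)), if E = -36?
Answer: -2286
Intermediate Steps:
C(8)*E + (-3 - 1*(-21)) = 8²*(-36) + (-3 - 1*(-21)) = 64*(-36) + (-3 + 21) = -2304 + 18 = -2286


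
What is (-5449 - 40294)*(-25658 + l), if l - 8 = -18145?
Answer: 2003314685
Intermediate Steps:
l = -18137 (l = 8 - 18145 = -18137)
(-5449 - 40294)*(-25658 + l) = (-5449 - 40294)*(-25658 - 18137) = -45743*(-43795) = 2003314685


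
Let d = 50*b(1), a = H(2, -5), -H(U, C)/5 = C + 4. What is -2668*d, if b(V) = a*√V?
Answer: -667000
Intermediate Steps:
H(U, C) = -20 - 5*C (H(U, C) = -5*(C + 4) = -5*(4 + C) = -20 - 5*C)
a = 5 (a = -20 - 5*(-5) = -20 + 25 = 5)
b(V) = 5*√V
d = 250 (d = 50*(5*√1) = 50*(5*1) = 50*5 = 250)
-2668*d = -2668*250 = -667000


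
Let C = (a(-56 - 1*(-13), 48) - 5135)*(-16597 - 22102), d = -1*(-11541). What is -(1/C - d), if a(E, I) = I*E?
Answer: 3215254519640/278594101 ≈ 11541.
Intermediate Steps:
a(E, I) = E*I
d = 11541
C = 278594101 (C = ((-56 - 1*(-13))*48 - 5135)*(-16597 - 22102) = ((-56 + 13)*48 - 5135)*(-38699) = (-43*48 - 5135)*(-38699) = (-2064 - 5135)*(-38699) = -7199*(-38699) = 278594101)
-(1/C - d) = -(1/278594101 - 1*11541) = -(1/278594101 - 11541) = -1*(-3215254519640/278594101) = 3215254519640/278594101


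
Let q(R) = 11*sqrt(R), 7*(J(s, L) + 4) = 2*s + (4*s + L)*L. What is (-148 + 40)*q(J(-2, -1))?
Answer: -1188*I*sqrt(161)/7 ≈ -2153.4*I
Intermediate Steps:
J(s, L) = -4 + 2*s/7 + L*(L + 4*s)/7 (J(s, L) = -4 + (2*s + (4*s + L)*L)/7 = -4 + (2*s + (L + 4*s)*L)/7 = -4 + (2*s + L*(L + 4*s))/7 = -4 + (2*s/7 + L*(L + 4*s)/7) = -4 + 2*s/7 + L*(L + 4*s)/7)
(-148 + 40)*q(J(-2, -1)) = (-148 + 40)*(11*sqrt(-4 + (1/7)*(-1)**2 + (2/7)*(-2) + (4/7)*(-1)*(-2))) = -1188*sqrt(-4 + (1/7)*1 - 4/7 + 8/7) = -1188*sqrt(-4 + 1/7 - 4/7 + 8/7) = -1188*sqrt(-23/7) = -1188*I*sqrt(161)/7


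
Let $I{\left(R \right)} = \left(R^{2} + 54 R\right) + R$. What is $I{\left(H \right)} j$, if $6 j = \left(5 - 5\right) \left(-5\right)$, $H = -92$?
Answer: $0$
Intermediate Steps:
$j = 0$ ($j = \frac{\left(5 - 5\right) \left(-5\right)}{6} = \frac{0 \left(-5\right)}{6} = \frac{1}{6} \cdot 0 = 0$)
$I{\left(R \right)} = R^{2} + 55 R$
$I{\left(H \right)} j = - 92 \left(55 - 92\right) 0 = \left(-92\right) \left(-37\right) 0 = 3404 \cdot 0 = 0$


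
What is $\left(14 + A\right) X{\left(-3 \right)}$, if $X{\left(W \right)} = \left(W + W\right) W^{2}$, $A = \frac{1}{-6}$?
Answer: $-747$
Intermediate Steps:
$A = - \frac{1}{6} \approx -0.16667$
$X{\left(W \right)} = 2 W^{3}$ ($X{\left(W \right)} = 2 W W^{2} = 2 W^{3}$)
$\left(14 + A\right) X{\left(-3 \right)} = \left(14 - \frac{1}{6}\right) 2 \left(-3\right)^{3} = \frac{83 \cdot 2 \left(-27\right)}{6} = \frac{83}{6} \left(-54\right) = -747$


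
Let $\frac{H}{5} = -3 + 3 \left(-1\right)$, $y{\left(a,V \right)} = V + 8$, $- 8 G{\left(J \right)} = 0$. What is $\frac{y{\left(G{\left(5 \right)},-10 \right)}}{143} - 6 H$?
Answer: $\frac{25738}{143} \approx 179.99$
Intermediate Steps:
$G{\left(J \right)} = 0$ ($G{\left(J \right)} = \left(- \frac{1}{8}\right) 0 = 0$)
$y{\left(a,V \right)} = 8 + V$
$H = -30$ ($H = 5 \left(-3 + 3 \left(-1\right)\right) = 5 \left(-3 - 3\right) = 5 \left(-6\right) = -30$)
$\frac{y{\left(G{\left(5 \right)},-10 \right)}}{143} - 6 H = \frac{8 - 10}{143} - -180 = \left(-2\right) \frac{1}{143} + 180 = - \frac{2}{143} + 180 = \frac{25738}{143}$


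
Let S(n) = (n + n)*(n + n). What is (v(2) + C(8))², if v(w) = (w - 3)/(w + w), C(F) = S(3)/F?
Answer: 289/16 ≈ 18.063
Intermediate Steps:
S(n) = 4*n² (S(n) = (2*n)*(2*n) = 4*n²)
C(F) = 36/F (C(F) = (4*3²)/F = (4*9)/F = 36/F)
v(w) = (-3 + w)/(2*w) (v(w) = (-3 + w)/((2*w)) = (-3 + w)*(1/(2*w)) = (-3 + w)/(2*w))
(v(2) + C(8))² = ((½)*(-3 + 2)/2 + 36/8)² = ((½)*(½)*(-1) + 36*(⅛))² = (-¼ + 9/2)² = (17/4)² = 289/16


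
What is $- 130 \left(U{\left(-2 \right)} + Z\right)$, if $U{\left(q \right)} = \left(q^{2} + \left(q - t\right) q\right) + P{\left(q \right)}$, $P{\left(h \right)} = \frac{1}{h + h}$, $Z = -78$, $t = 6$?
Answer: $\frac{15145}{2} \approx 7572.5$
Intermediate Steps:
$P{\left(h \right)} = \frac{1}{2 h}$
$U{\left(q \right)} = q^{2} + \frac{1}{2 q} + q \left(-6 + q\right)$ ($U{\left(q \right)} = \left(q^{2} + \left(q - 6\right) q\right) + \frac{1}{2 q} = \left(q^{2} + \left(-6 + q\right) q\right) + \frac{1}{2 q} = \left(q^{2} + q \left(-6 + q\right)\right) + \frac{1}{2 q} = q^{2} + \frac{1}{2 q} + q \left(-6 + q\right)$)
$- 130 \left(U{\left(-2 \right)} + Z\right) = - 130 \left(\frac{1 + 4 \left(-2\right)^{2} \left(-3 - 2\right)}{2 \left(-2\right)} - 78\right) = - 130 \left(\frac{1}{2} \left(- \frac{1}{2}\right) \left(1 + 4 \cdot 4 \left(-5\right)\right) - 78\right) = - 130 \left(\frac{1}{2} \left(- \frac{1}{2}\right) \left(1 - 80\right) - 78\right) = - 130 \left(\frac{1}{2} \left(- \frac{1}{2}\right) \left(-79\right) - 78\right) = - 130 \left(\frac{79}{4} - 78\right) = \left(-130\right) \left(- \frac{233}{4}\right) = \frac{15145}{2}$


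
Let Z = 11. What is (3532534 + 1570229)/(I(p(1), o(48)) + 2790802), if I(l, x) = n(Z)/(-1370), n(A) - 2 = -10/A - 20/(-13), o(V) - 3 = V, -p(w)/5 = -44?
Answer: 166613716555/91124336574 ≈ 1.8284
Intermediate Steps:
p(w) = 220 (p(w) = -5*(-44) = 220)
o(V) = 3 + V
n(A) = 46/13 - 10/A (n(A) = 2 + (-10/A - 20/(-13)) = 2 + (-10/A - 20*(-1/13)) = 2 + (-10/A + 20/13) = 2 + (20/13 - 10/A) = 46/13 - 10/A)
I(l, x) = -188/97955 (I(l, x) = (46/13 - 10/11)/(-1370) = (46/13 - 10*1/11)*(-1/1370) = (46/13 - 10/11)*(-1/1370) = (376/143)*(-1/1370) = -188/97955)
(3532534 + 1570229)/(I(p(1), o(48)) + 2790802) = (3532534 + 1570229)/(-188/97955 + 2790802) = 5102763/(273373009722/97955) = 5102763*(97955/273373009722) = 166613716555/91124336574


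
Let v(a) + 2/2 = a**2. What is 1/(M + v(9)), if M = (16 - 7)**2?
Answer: 1/161 ≈ 0.0062112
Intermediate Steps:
M = 81 (M = 9**2 = 81)
v(a) = -1 + a**2
1/(M + v(9)) = 1/(81 + (-1 + 9**2)) = 1/(81 + (-1 + 81)) = 1/(81 + 80) = 1/161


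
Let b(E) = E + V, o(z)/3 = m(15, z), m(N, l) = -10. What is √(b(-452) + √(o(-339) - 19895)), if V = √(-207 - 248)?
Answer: √(-452 + I*√455 + 5*I*√797) ≈ 3.7629 + 21.591*I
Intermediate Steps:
o(z) = -30 (o(z) = 3*(-10) = -30)
V = I*√455 (V = √(-455) = I*√455 ≈ 21.331*I)
b(E) = E + I*√455
√(b(-452) + √(o(-339) - 19895)) = √((-452 + I*√455) + √(-30 - 19895)) = √((-452 + I*√455) + √(-19925)) = √((-452 + I*√455) + 5*I*√797) = √(-452 + I*√455 + 5*I*√797)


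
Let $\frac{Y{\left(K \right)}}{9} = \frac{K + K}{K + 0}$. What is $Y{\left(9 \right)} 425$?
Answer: $7650$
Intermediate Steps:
$Y{\left(K \right)} = 18$ ($Y{\left(K \right)} = 9 \frac{K + K}{K + 0} = 9 \frac{2 K}{K} = 9 \cdot 2 = 18$)
$Y{\left(9 \right)} 425 = 18 \cdot 425 = 7650$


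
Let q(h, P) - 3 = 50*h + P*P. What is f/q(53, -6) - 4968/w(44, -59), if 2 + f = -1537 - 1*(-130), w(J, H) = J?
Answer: -3355237/29579 ≈ -113.43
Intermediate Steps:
f = -1409 (f = -2 + (-1537 - 1*(-130)) = -2 + (-1537 + 130) = -2 - 1407 = -1409)
q(h, P) = 3 + P**2 + 50*h (q(h, P) = 3 + (50*h + P*P) = 3 + (50*h + P**2) = 3 + (P**2 + 50*h) = 3 + P**2 + 50*h)
f/q(53, -6) - 4968/w(44, -59) = -1409/(3 + (-6)**2 + 50*53) - 4968/44 = -1409/(3 + 36 + 2650) - 4968*1/44 = -1409/2689 - 1242/11 = -3355237/29579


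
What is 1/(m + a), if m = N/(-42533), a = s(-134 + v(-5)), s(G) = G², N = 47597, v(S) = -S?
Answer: 42533/707744056 ≈ 6.0097e-5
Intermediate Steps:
a = 16641 (a = (-134 - 1*(-5))² = (-134 + 5)² = (-129)² = 16641)
m = -47597/42533 (m = 47597/(-42533) = 47597*(-1/42533) = -47597/42533 ≈ -1.1191)
1/(m + a) = 1/(-47597/42533 + 16641) = 1/(707744056/42533) = 42533/707744056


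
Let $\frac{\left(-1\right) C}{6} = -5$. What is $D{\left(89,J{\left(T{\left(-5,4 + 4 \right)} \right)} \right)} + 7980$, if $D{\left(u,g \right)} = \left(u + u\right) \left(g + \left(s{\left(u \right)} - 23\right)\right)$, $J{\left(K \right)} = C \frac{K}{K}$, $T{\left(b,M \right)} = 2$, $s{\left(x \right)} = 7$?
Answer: $10472$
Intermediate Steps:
$C = 30$ ($C = \left(-6\right) \left(-5\right) = 30$)
$J{\left(K \right)} = 30$ ($J{\left(K \right)} = 30 \frac{K}{K} = 30 \cdot 1 = 30$)
$D{\left(u,g \right)} = 2 u \left(-16 + g\right)$ ($D{\left(u,g \right)} = \left(u + u\right) \left(g + \left(7 - 23\right)\right) = 2 u \left(g + \left(7 - 23\right)\right) = 2 u \left(g - 16\right) = 2 u \left(-16 + g\right)$)
$D{\left(89,J{\left(T{\left(-5,4 + 4 \right)} \right)} \right)} + 7980 = 2 \cdot 89 \left(-16 + 30\right) + 7980 = 2 \cdot 89 \cdot 14 + 7980 = 2492 + 7980 = 10472$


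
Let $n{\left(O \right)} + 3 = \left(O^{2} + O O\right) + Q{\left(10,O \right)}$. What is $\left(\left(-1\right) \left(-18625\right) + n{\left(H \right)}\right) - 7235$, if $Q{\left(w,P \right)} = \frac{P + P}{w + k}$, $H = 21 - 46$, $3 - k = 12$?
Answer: $12587$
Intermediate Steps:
$k = -9$ ($k = 3 - 12 = -9$)
$H = -25$ ($H = 21 - 46 = -25$)
$Q{\left(w,P \right)} = \frac{2 P}{-9 + w}$ ($Q{\left(w,P \right)} = \frac{P + P}{w - 9} = \frac{2 P}{-9 + w}$)
$n{\left(O \right)} = -3 + 2 O + 2 O^{2}$ ($n{\left(O \right)} = -3 + \left(\left(O^{2} + O O\right) + \frac{2 O}{-9 + 10}\right) = -3 + \left(\left(O^{2} + O^{2}\right) + \frac{2 O}{1}\right) = -3 + \left(2 O^{2} + 2 O 1\right) = -3 + \left(2 O^{2} + 2 O\right) = -3 + \left(2 O + 2 O^{2}\right) = -3 + 2 O + 2 O^{2}$)
$\left(\left(-1\right) \left(-18625\right) + n{\left(H \right)}\right) - 7235 = \left(\left(-1\right) \left(-18625\right) + \left(-3 + 2 \left(-25\right) + 2 \left(-25\right)^{2}\right)\right) - 7235 = \left(18625 - -1197\right) - 7235 = \left(18625 + 1197\right) - 7235 = 19822 - 7235 = 12587$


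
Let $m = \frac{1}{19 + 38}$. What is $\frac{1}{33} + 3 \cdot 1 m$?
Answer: $\frac{52}{627} \approx 0.082935$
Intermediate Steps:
$m = \frac{1}{57} \approx 0.017544$
$\frac{1}{33} + 3 \cdot 1 m = \frac{1}{33} + 3 \cdot 1 \cdot \frac{1}{57} = \frac{1}{33} + 3 \cdot \frac{1}{57} = \frac{1}{33} + \frac{1}{19} = \frac{52}{627}$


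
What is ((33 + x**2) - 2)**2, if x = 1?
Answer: 1024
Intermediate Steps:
((33 + x**2) - 2)**2 = ((33 + 1**2) - 2)**2 = ((33 + 1) - 2)**2 = (34 - 2)**2 = 32**2 = 1024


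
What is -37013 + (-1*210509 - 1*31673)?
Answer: -279195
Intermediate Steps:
-37013 + (-1*210509 - 1*31673) = -37013 + (-210509 - 31673) = -37013 - 242182 = -279195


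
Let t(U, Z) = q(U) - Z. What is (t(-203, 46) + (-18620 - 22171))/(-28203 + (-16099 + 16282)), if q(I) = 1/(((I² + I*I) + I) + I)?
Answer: 1116374681/765992080 ≈ 1.4574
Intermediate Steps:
q(I) = 1/(2*I + 2*I²) (q(I) = 1/(((I² + I²) + I) + I) = 1/((2*I² + I) + I) = 1/((I + 2*I²) + I) = 1/(2*I + 2*I²))
t(U, Z) = -Z + 1/(2*U*(1 + U)) (t(U, Z) = 1/(2*U*(1 + U)) - Z = -Z + 1/(2*U*(1 + U)))
(t(-203, 46) + (-18620 - 22171))/(-28203 + (-16099 + 16282)) = ((½ - 1*(-203)*46*(1 - 203))/((-203)*(1 - 203)) + (-18620 - 22171))/(-28203 + (-16099 + 16282)) = (-1/203*(½ - 1*(-203)*46*(-202))/(-202) - 40791)/(-28203 + 183) = (-1/203*(-1/202)*(½ - 1886276) - 40791)/(-28020) = (-1/203*(-1/202)*(-3772551/2) - 40791)*(-1/28020) = (-3772551/82012 - 40791)*(-1/28020) = -3349124043/82012*(-1/28020) = 1116374681/765992080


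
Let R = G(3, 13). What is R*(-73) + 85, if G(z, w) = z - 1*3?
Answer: 85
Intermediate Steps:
G(z, w) = -3 + z (G(z, w) = z - 3 = -3 + z)
R = 0 (R = -3 + 3 = 0)
R*(-73) + 85 = 0*(-73) + 85 = 0 + 85 = 85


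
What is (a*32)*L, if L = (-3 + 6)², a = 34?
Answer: 9792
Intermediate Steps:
L = 9 (L = 3² = 9)
(a*32)*L = (34*32)*9 = 1088*9 = 9792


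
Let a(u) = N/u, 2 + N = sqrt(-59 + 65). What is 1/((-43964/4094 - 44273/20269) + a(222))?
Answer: -548579249793299272812/7094179163484560367821 - 191083553677432839*sqrt(6)/7094179163484560367821 ≈ -0.077394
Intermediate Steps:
N = -2 + sqrt(6) (N = -2 + sqrt(-59 + 65) = -2 + sqrt(6) ≈ 0.44949)
a(u) = (-2 + sqrt(6))/u
1/((-43964/4094 - 44273/20269) + a(222)) = 1/((-43964/4094 - 44273/20269) + (-2 + sqrt(6))/222) = 1/((-43964*1/4094 - 44273*1/20269) + (-2 + sqrt(6))/222) = 1/((-21982/2047 - 44273/20269) + (-1/111 + sqrt(6)/222)) = 1/(-536179989/41490643 + (-1/111 + sqrt(6)/222)) = 1/(-59557469422/4605461373 + sqrt(6)/222)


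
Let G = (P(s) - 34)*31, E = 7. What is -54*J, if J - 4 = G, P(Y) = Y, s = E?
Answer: 44982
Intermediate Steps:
s = 7
G = -837 (G = (7 - 34)*31 = -27*31 = -837)
J = -833 (J = 4 - 837 = -833)
-54*J = -54*(-833) = 44982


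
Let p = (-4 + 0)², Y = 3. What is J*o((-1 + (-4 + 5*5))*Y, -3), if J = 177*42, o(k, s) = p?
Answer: 118944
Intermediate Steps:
p = 16 (p = (-4)² = 16)
o(k, s) = 16
J = 7434
J*o((-1 + (-4 + 5*5))*Y, -3) = 7434*16 = 118944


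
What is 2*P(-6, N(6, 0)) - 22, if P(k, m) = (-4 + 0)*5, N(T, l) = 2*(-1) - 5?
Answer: -62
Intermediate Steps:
N(T, l) = -7 (N(T, l) = -2 - 5 = -7)
P(k, m) = -20 (P(k, m) = -4*5 = -20)
2*P(-6, N(6, 0)) - 22 = 2*(-20) - 22 = -40 - 22 = -62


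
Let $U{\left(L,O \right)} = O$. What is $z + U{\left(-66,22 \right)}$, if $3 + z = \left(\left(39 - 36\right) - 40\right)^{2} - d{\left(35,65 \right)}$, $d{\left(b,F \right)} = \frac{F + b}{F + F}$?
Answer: $\frac{18034}{13} \approx 1387.2$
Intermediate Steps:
$d{\left(b,F \right)} = \frac{F + b}{2 F}$
$z = \frac{17748}{13}$ ($z = -3 - \left(- \left(\left(39 - 36\right) - 40\right)^{2} + \frac{65 + 35}{2 \cdot 65}\right) = -3 - \left(- \left(3 - 40\right)^{2} + \frac{1}{2} \cdot \frac{1}{65} \cdot 100\right) = -3 + \left(\left(-37\right)^{2} - \frac{10}{13}\right) = -3 + \left(1369 - \frac{10}{13}\right) = -3 + \frac{17787}{13} = \frac{17748}{13} \approx 1365.2$)
$z + U{\left(-66,22 \right)} = \frac{17748}{13} + 22 = \frac{18034}{13}$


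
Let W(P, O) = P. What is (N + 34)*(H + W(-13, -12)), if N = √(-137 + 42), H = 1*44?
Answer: 1054 + 31*I*√95 ≈ 1054.0 + 302.15*I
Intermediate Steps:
H = 44
N = I*√95 (N = √(-95) = I*√95 ≈ 9.7468*I)
(N + 34)*(H + W(-13, -12)) = (I*√95 + 34)*(44 - 13) = (34 + I*√95)*31 = 1054 + 31*I*√95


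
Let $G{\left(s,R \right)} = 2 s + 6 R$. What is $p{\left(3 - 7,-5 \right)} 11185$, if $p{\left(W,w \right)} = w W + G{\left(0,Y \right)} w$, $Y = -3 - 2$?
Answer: $1901450$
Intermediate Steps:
$Y = -5$
$p{\left(W,w \right)} = - 30 w + W w$ ($p{\left(W,w \right)} = w W + \left(2 \cdot 0 + 6 \left(-5\right)\right) w = W w + \left(0 - 30\right) w = W w - 30 w = - 30 w + W w$)
$p{\left(3 - 7,-5 \right)} 11185 = - 5 \left(-30 + \left(3 - 7\right)\right) 11185 = - 5 \left(-30 - 4\right) 11185 = \left(-5\right) \left(-34\right) 11185 = 170 \cdot 11185 = 1901450$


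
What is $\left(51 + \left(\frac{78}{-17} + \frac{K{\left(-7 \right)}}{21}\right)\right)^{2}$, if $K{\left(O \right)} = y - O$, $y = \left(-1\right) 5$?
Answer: $\frac{275659609}{127449} \approx 2162.9$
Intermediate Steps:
$y = -5$
$K{\left(O \right)} = -5 - O$
$\left(51 + \left(\frac{78}{-17} + \frac{K{\left(-7 \right)}}{21}\right)\right)^{2} = \left(51 + \left(\frac{78}{-17} + \frac{-5 - -7}{21}\right)\right)^{2} = \left(51 + \left(78 \left(- \frac{1}{17}\right) + \left(-5 + 7\right) \frac{1}{21}\right)\right)^{2} = \left(51 + \left(- \frac{78}{17} + 2 \cdot \frac{1}{21}\right)\right)^{2} = \left(51 + \left(- \frac{78}{17} + \frac{2}{21}\right)\right)^{2} = \left(51 - \frac{1604}{357}\right)^{2} = \left(\frac{16603}{357}\right)^{2} = \frac{275659609}{127449}$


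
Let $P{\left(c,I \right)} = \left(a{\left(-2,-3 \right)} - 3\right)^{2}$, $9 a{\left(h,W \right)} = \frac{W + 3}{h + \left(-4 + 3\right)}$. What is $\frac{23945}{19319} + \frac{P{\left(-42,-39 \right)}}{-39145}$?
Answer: $\frac{937153154}{756242255} \approx 1.2392$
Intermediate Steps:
$a{\left(h,W \right)} = \frac{3 + W}{9 \left(-1 + h\right)}$ ($a{\left(h,W \right)} = \frac{\left(W + 3\right) \frac{1}{h + \left(-4 + 3\right)}}{9} = \frac{\left(3 + W\right) \frac{1}{h - 1}}{9} = \frac{\left(3 + W\right) \frac{1}{-1 + h}}{9} = \frac{\frac{1}{-1 + h} \left(3 + W\right)}{9} = \frac{3 + W}{9 \left(-1 + h\right)}$)
$P{\left(c,I \right)} = 9$ ($P{\left(c,I \right)} = \left(\frac{3 - 3}{9 \left(-1 - 2\right)} - 3\right)^{2} = \left(\frac{1}{9} \frac{1}{-3} \cdot 0 - 3\right)^{2} = \left(\frac{1}{9} \left(- \frac{1}{3}\right) 0 - 3\right)^{2} = \left(0 - 3\right)^{2} = \left(-3\right)^{2} = 9$)
$\frac{23945}{19319} + \frac{P{\left(-42,-39 \right)}}{-39145} = \frac{23945}{19319} + \frac{9}{-39145} = 23945 \cdot \frac{1}{19319} + 9 \left(- \frac{1}{39145}\right) = \frac{23945}{19319} - \frac{9}{39145} = \frac{937153154}{756242255}$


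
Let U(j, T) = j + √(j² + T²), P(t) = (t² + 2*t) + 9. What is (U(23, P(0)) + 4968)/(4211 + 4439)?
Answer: 4991/8650 + √610/8650 ≈ 0.57985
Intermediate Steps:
P(t) = 9 + t² + 2*t
U(j, T) = j + √(T² + j²)
(U(23, P(0)) + 4968)/(4211 + 4439) = ((23 + √((9 + 0² + 2*0)² + 23²)) + 4968)/(4211 + 4439) = ((23 + √((9 + 0 + 0)² + 529)) + 4968)/8650 = ((23 + √(9² + 529)) + 4968)*(1/8650) = ((23 + √(81 + 529)) + 4968)*(1/8650) = ((23 + √610) + 4968)*(1/8650) = (4991 + √610)*(1/8650) = 4991/8650 + √610/8650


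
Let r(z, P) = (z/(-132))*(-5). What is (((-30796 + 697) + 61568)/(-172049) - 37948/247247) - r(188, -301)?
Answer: -951707756540/127615797309 ≈ -7.4576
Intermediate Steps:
r(z, P) = 5*z/132 (r(z, P) = (z*(-1/132))*(-5) = -z/132*(-5) = 5*z/132)
(((-30796 + 697) + 61568)/(-172049) - 37948/247247) - r(188, -301) = (((-30796 + 697) + 61568)/(-172049) - 37948/247247) - 5*188/132 = ((-30099 + 61568)*(-1/172049) - 37948*1/247247) - 1*235/33 = (31469*(-1/172049) - 37948/247247) - 235/33 = (-31469/172049 - 37948/247247) - 235/33 = -14309531295/42538599103 - 235/33 = -951707756540/127615797309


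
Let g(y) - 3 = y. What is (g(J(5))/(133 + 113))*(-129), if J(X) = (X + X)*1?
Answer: -559/82 ≈ -6.8171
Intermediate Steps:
J(X) = 2*X (J(X) = (2*X)*1 = 2*X)
g(y) = 3 + y
(g(J(5))/(133 + 113))*(-129) = ((3 + 2*5)/(133 + 113))*(-129) = ((3 + 10)/246)*(-129) = (13*(1/246))*(-129) = (13/246)*(-129) = -559/82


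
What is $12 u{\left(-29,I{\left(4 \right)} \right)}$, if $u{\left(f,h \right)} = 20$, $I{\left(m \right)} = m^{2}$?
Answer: $240$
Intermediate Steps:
$12 u{\left(-29,I{\left(4 \right)} \right)} = 12 \cdot 20 = 240$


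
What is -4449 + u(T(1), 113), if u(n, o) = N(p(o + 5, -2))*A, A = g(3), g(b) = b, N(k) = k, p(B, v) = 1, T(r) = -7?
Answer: -4446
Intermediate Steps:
A = 3
u(n, o) = 3 (u(n, o) = 1*3 = 3)
-4449 + u(T(1), 113) = -4449 + 3 = -4446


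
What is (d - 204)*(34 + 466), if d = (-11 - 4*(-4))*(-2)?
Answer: -107000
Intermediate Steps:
d = -10 (d = (-11 + 16)*(-2) = 5*(-2) = -10)
(d - 204)*(34 + 466) = (-10 - 204)*(34 + 466) = -214*500 = -107000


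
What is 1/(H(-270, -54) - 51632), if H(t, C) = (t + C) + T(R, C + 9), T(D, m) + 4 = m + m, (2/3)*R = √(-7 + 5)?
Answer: -1/52050 ≈ -1.9212e-5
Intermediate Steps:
R = 3*I*√2/2 (R = 3*√(-7 + 5)/2 = 3*√(-2)/2 = 3*(I*√2)/2 = 3*I*√2/2 ≈ 2.1213*I)
T(D, m) = -4 + 2*m (T(D, m) = -4 + (m + m) = -4 + 2*m)
H(t, C) = 14 + t + 3*C (H(t, C) = (t + C) + (-4 + 2*(C + 9)) = (C + t) + (-4 + 2*(9 + C)) = (C + t) + (-4 + (18 + 2*C)) = (C + t) + (14 + 2*C) = 14 + t + 3*C)
1/(H(-270, -54) - 51632) = 1/((14 - 270 + 3*(-54)) - 51632) = 1/((14 - 270 - 162) - 51632) = 1/(-418 - 51632) = 1/(-52050) = -1/52050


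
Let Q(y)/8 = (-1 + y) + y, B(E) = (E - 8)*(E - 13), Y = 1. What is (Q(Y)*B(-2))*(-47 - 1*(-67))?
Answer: 24000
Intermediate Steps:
B(E) = (-13 + E)*(-8 + E) (B(E) = (-8 + E)*(-13 + E) = (-13 + E)*(-8 + E))
Q(y) = -8 + 16*y (Q(y) = 8*((-1 + y) + y) = 8*(-1 + 2*y) = -8 + 16*y)
(Q(Y)*B(-2))*(-47 - 1*(-67)) = ((-8 + 16*1)*(104 + (-2)² - 21*(-2)))*(-47 - 1*(-67)) = ((-8 + 16)*(104 + 4 + 42))*(-47 + 67) = (8*150)*20 = 1200*20 = 24000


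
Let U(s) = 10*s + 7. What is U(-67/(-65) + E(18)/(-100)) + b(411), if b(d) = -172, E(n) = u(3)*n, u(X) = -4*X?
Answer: -8651/65 ≈ -133.09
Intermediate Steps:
E(n) = -12*n (E(n) = (-4*3)*n = -12*n)
U(s) = 7 + 10*s
U(-67/(-65) + E(18)/(-100)) + b(411) = (7 + 10*(-67/(-65) - 12*18/(-100))) - 172 = (7 + 10*(-67*(-1/65) - 216*(-1/100))) - 172 = (7 + 10*(67/65 + 54/25)) - 172 = (7 + 10*(1037/325)) - 172 = (7 + 2074/65) - 172 = 2529/65 - 172 = -8651/65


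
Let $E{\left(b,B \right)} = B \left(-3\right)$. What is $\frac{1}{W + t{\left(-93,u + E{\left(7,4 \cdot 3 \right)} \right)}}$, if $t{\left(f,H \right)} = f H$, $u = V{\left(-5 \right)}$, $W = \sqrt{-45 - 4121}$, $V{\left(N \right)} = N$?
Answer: $\frac{3813}{14543135} - \frac{i \sqrt{4166}}{14543135} \approx 0.00026219 - 4.4381 \cdot 10^{-6} i$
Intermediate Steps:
$E{\left(b,B \right)} = - 3 B$
$W = i \sqrt{4166}$ ($W = \sqrt{-4166} = i \sqrt{4166} \approx 64.545 i$)
$u = -5$
$t{\left(f,H \right)} = H f$
$\frac{1}{W + t{\left(-93,u + E{\left(7,4 \cdot 3 \right)} \right)}} = \frac{1}{i \sqrt{4166} + \left(-5 - 3 \cdot 4 \cdot 3\right) \left(-93\right)} = \frac{1}{i \sqrt{4166} + \left(-5 - 36\right) \left(-93\right)} = \frac{1}{i \sqrt{4166} - -3813} = \frac{1}{i \sqrt{4166} + 3813} = \frac{1}{3813 + i \sqrt{4166}}$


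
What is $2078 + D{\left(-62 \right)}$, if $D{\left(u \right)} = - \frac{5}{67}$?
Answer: $\frac{139221}{67} \approx 2077.9$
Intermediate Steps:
$D{\left(u \right)} = - \frac{5}{67}$ ($D{\left(u \right)} = \left(-5\right) \frac{1}{67} = - \frac{5}{67}$)
$2078 + D{\left(-62 \right)} = 2078 - \frac{5}{67} = \frac{139221}{67}$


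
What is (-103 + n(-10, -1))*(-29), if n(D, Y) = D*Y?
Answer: 2697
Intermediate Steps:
(-103 + n(-10, -1))*(-29) = (-103 - 10*(-1))*(-29) = (-103 + 10)*(-29) = -93*(-29) = 2697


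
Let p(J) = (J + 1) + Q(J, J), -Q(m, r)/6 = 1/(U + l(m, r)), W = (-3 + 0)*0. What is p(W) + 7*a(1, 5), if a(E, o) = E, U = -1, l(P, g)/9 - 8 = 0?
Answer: 562/71 ≈ 7.9155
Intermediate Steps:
l(P, g) = 72 (l(P, g) = 72 + 9*0 = 72 + 0 = 72)
W = 0 (W = -3*0 = 0)
Q(m, r) = -6/71 (Q(m, r) = -6/(-1 + 72) = -6/71)
p(J) = 65/71 + J (p(J) = (J + 1) - 6/71 = (1 + J) - 6/71 = 65/71 + J)
p(W) + 7*a(1, 5) = (65/71 + 0) + 7*1 = 65/71 + 7 = 562/71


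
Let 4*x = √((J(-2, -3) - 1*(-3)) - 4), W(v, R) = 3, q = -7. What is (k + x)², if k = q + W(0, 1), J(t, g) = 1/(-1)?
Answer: (16 - I*√2)²/16 ≈ 15.875 - 2.8284*I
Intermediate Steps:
J(t, g) = -1
k = -4 (k = -7 + 3 = -4)
x = I*√2/4 (x = √((-1 - 1*(-3)) - 4)/4 = √((-1 + 3) - 4)/4 = √(2 - 4)/4 = √(-2)/4 = (I*√2)/4 = I*√2/4 ≈ 0.35355*I)
(k + x)² = (-4 + I*√2/4)²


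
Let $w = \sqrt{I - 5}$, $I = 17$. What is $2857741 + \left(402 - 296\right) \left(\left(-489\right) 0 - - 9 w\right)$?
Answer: $2857741 + 1908 \sqrt{3} \approx 2.861 \cdot 10^{6}$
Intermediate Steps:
$w = 2 \sqrt{3}$ ($w = \sqrt{17 - 5} = \sqrt{12} = 2 \sqrt{3} \approx 3.4641$)
$2857741 + \left(402 - 296\right) \left(\left(-489\right) 0 - - 9 w\right) = 2857741 + \left(402 - 296\right) \left(\left(-489\right) 0 - - 9 \cdot 2 \sqrt{3}\right) = 2857741 + \left(402 - 296\right) \left(0 - - 18 \sqrt{3}\right) = 2857741 + 106 \left(0 + 18 \sqrt{3}\right) = 2857741 + 106 \cdot 18 \sqrt{3} = 2857741 + 1908 \sqrt{3}$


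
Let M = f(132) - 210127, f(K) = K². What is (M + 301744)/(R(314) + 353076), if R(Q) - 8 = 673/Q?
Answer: 34238874/110869049 ≈ 0.30882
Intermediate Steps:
R(Q) = 8 + 673/Q
M = -192703 (M = 132² - 210127 = 17424 - 210127 = -192703)
(M + 301744)/(R(314) + 353076) = (-192703 + 301744)/((8 + 673/314) + 353076) = 109041/((8 + 673*(1/314)) + 353076) = 109041/((8 + 673/314) + 353076) = 109041/(3185/314 + 353076) = 109041/(110869049/314) = 109041*(314/110869049) = 34238874/110869049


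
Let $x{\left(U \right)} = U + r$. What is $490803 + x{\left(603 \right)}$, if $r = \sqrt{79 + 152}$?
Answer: $491406 + \sqrt{231} \approx 4.9142 \cdot 10^{5}$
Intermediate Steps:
$r = \sqrt{231} \approx 15.199$
$x{\left(U \right)} = U + \sqrt{231}$
$490803 + x{\left(603 \right)} = 490803 + \left(603 + \sqrt{231}\right) = 491406 + \sqrt{231}$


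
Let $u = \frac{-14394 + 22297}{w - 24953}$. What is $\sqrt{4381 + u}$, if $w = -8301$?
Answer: $\frac{\sqrt{4844371922234}}{33254} \approx 66.187$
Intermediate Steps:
$u = - \frac{7903}{33254}$ ($u = \frac{-14394 + 22297}{-8301 - 24953} = \frac{7903}{-33254} = 7903 \left(- \frac{1}{33254}\right) = - \frac{7903}{33254} \approx -0.23766$)
$\sqrt{4381 + u} = \sqrt{4381 - \frac{7903}{33254}} = \sqrt{\frac{145677871}{33254}} = \frac{\sqrt{4844371922234}}{33254}$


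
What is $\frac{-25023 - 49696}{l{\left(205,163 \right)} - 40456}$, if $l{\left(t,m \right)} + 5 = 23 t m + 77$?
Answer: $- \frac{74719}{728161} \approx -0.10261$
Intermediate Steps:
$l{\left(t,m \right)} = 72 + 23 m t$ ($l{\left(t,m \right)} = -5 + \left(23 t m + 77\right) = -5 + \left(23 m t + 77\right) = -5 + \left(77 + 23 m t\right) = 72 + 23 m t$)
$\frac{-25023 - 49696}{l{\left(205,163 \right)} - 40456} = \frac{-25023 - 49696}{\left(72 + 23 \cdot 163 \cdot 205\right) - 40456} = - \frac{74719}{\left(72 + 768545\right) - 40456} = - \frac{74719}{768617 - 40456} = - \frac{74719}{728161}$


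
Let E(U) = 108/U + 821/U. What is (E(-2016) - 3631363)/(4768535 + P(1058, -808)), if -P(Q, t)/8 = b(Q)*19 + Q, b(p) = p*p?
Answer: 7320828737/333412646112 ≈ 0.021957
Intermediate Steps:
b(p) = p²
P(Q, t) = -152*Q² - 8*Q (P(Q, t) = -8*(Q²*19 + Q) = -8*(19*Q² + Q) = -8*(Q + 19*Q²) = -152*Q² - 8*Q)
E(U) = 929/U
(E(-2016) - 3631363)/(4768535 + P(1058, -808)) = (929/(-2016) - 3631363)/(4768535 + 8*1058*(-1 - 19*1058)) = (929*(-1/2016) - 3631363)/(4768535 + 8*1058*(-1 - 20102)) = (-929/2016 - 3631363)/(4768535 + 8*1058*(-20103)) = -7320828737/(2016*(4768535 - 170151792)) = -7320828737/2016/(-165383257) = -7320828737/2016*(-1/165383257) = 7320828737/333412646112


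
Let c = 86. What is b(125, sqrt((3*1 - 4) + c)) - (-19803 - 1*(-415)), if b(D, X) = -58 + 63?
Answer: 19393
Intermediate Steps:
b(D, X) = 5
b(125, sqrt((3*1 - 4) + c)) - (-19803 - 1*(-415)) = 5 - (-19803 - 1*(-415)) = 5 - (-19803 + 415) = 5 - 1*(-19388) = 5 + 19388 = 19393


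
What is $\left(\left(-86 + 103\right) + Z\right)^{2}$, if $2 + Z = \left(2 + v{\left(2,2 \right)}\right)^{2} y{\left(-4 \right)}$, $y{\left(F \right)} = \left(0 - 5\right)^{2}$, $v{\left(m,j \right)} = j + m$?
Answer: $837225$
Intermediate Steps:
$y{\left(F \right)} = 25$ ($y{\left(F \right)} = \left(-5\right)^{2} = 25$)
$Z = 898$ ($Z = -2 + \left(2 + \left(2 + 2\right)\right)^{2} \cdot 25 = -2 + \left(2 + 4\right)^{2} \cdot 25 = -2 + 6^{2} \cdot 25 = -2 + 36 \cdot 25 = -2 + 900 = 898$)
$\left(\left(-86 + 103\right) + Z\right)^{2} = \left(\left(-86 + 103\right) + 898\right)^{2} = \left(17 + 898\right)^{2} = 915^{2} = 837225$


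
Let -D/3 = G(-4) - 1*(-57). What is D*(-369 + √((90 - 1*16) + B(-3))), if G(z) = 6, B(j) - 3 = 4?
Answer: 68040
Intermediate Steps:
B(j) = 7 (B(j) = 3 + 4 = 7)
D = -189 (D = -3*(6 - 1*(-57)) = -3*(6 + 57) = -3*63 = -189)
D*(-369 + √((90 - 1*16) + B(-3))) = -189*(-369 + √((90 - 1*16) + 7)) = -189*(-369 + √((90 - 16) + 7)) = -189*(-369 + √(74 + 7)) = -189*(-369 + √81) = -189*(-369 + 9) = -189*(-360) = 68040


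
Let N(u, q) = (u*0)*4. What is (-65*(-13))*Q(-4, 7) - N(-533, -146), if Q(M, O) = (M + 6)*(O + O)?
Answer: 23660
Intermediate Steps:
N(u, q) = 0 (N(u, q) = 0*4 = 0)
Q(M, O) = 2*O*(6 + M) (Q(M, O) = (6 + M)*(2*O) = 2*O*(6 + M))
(-65*(-13))*Q(-4, 7) - N(-533, -146) = (-65*(-13))*(2*7*(6 - 4)) - 1*0 = 845*(2*7*2) + 0 = 845*28 + 0 = 23660 + 0 = 23660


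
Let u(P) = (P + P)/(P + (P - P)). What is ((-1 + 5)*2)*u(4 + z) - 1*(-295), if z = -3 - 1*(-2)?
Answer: 311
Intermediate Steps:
z = -1 (z = -3 + 2 = -1)
u(P) = 2 (u(P) = (2*P)/(P + 0) = (2*P)/P = 2)
((-1 + 5)*2)*u(4 + z) - 1*(-295) = ((-1 + 5)*2)*2 - 1*(-295) = (4*2)*2 + 295 = 8*2 + 295 = 16 + 295 = 311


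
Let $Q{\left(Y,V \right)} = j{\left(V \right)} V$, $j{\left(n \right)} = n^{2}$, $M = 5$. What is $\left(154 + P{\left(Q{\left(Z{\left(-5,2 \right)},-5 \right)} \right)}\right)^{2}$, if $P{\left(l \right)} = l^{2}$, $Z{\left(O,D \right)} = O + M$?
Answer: $248976841$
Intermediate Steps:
$Z{\left(O,D \right)} = 5 + O$ ($Z{\left(O,D \right)} = O + 5 = 5 + O$)
$Q{\left(Y,V \right)} = V^{3}$ ($Q{\left(Y,V \right)} = V^{2} V = V^{3}$)
$\left(154 + P{\left(Q{\left(Z{\left(-5,2 \right)},-5 \right)} \right)}\right)^{2} = \left(154 + \left(\left(-5\right)^{3}\right)^{2}\right)^{2} = \left(154 + \left(-125\right)^{2}\right)^{2} = \left(154 + 15625\right)^{2} = 15779^{2} = 248976841$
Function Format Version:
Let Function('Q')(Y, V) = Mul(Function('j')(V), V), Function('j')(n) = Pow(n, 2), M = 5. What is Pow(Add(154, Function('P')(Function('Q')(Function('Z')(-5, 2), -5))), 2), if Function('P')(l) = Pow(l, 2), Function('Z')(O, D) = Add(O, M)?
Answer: 248976841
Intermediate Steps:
Function('Z')(O, D) = Add(5, O) (Function('Z')(O, D) = Add(O, 5) = Add(5, O))
Function('Q')(Y, V) = Pow(V, 3) (Function('Q')(Y, V) = Mul(Pow(V, 2), V) = Pow(V, 3))
Pow(Add(154, Function('P')(Function('Q')(Function('Z')(-5, 2), -5))), 2) = Pow(Add(154, Pow(Pow(-5, 3), 2)), 2) = Pow(Add(154, Pow(-125, 2)), 2) = Pow(Add(154, 15625), 2) = Pow(15779, 2) = 248976841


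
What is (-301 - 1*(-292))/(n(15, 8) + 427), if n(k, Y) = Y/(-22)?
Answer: -99/4693 ≈ -0.021095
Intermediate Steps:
n(k, Y) = -Y/22 (n(k, Y) = Y*(-1/22) = -Y/22)
(-301 - 1*(-292))/(n(15, 8) + 427) = (-301 - 1*(-292))/(-1/22*8 + 427) = (-301 + 292)/(-4/11 + 427) = -9/4693/11 = -9*11/4693 = -99/4693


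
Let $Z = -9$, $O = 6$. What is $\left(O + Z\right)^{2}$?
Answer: $9$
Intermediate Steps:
$\left(O + Z\right)^{2} = \left(6 - 9\right)^{2} = \left(-3\right)^{2} = 9$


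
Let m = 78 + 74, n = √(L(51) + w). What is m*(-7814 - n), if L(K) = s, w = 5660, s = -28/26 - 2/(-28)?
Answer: -1187728 - 76*√187448534/91 ≈ -1.1992e+6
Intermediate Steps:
s = -183/182 (s = -28*1/26 - 2*(-1/28) = -14/13 + 1/14 = -183/182 ≈ -1.0055)
L(K) = -183/182
n = √187448534/182 (n = √(-183/182 + 5660) = √(1029937/182) = √187448534/182 ≈ 75.226)
m = 152
m*(-7814 - n) = 152*(-7814 - √187448534/182) = -1187728 - 76*√187448534/91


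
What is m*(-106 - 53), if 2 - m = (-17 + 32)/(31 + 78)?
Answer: -32277/109 ≈ -296.12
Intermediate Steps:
m = 203/109 (m = 2 - (-17 + 32)/(31 + 78) = 2 - 15/109 = 203/109 ≈ 1.8624)
m*(-106 - 53) = 203*(-106 - 53)/109 = (203/109)*(-159) = -32277/109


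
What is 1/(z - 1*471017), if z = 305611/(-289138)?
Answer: -289138/136189218957 ≈ -2.1231e-6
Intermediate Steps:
z = -305611/289138 (z = 305611*(-1/289138) = -305611/289138 ≈ -1.0570)
1/(z - 1*471017) = 1/(-305611/289138 - 1*471017) = 1/(-305611/289138 - 471017) = 1/(-136189218957/289138) = -289138/136189218957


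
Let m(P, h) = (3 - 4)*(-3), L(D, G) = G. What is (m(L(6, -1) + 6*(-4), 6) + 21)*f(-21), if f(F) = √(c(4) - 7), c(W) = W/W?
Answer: 24*I*√6 ≈ 58.788*I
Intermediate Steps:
m(P, h) = 3 (m(P, h) = -1*(-3) = 3)
c(W) = 1
f(F) = I*√6 (f(F) = √(1 - 7) = √(-6) = I*√6)
(m(L(6, -1) + 6*(-4), 6) + 21)*f(-21) = (3 + 21)*(I*√6) = 24*(I*√6) = 24*I*√6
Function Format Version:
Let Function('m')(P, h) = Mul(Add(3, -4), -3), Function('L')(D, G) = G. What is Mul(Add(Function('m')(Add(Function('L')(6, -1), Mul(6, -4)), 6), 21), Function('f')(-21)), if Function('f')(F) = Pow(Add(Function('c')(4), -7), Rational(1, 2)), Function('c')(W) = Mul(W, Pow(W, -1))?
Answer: Mul(24, I, Pow(6, Rational(1, 2))) ≈ Mul(58.788, I)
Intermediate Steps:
Function('m')(P, h) = 3 (Function('m')(P, h) = Mul(-1, -3) = 3)
Function('c')(W) = 1
Function('f')(F) = Mul(I, Pow(6, Rational(1, 2))) (Function('f')(F) = Pow(Add(1, -7), Rational(1, 2)) = Pow(-6, Rational(1, 2)) = Mul(I, Pow(6, Rational(1, 2))))
Mul(Add(Function('m')(Add(Function('L')(6, -1), Mul(6, -4)), 6), 21), Function('f')(-21)) = Mul(Add(3, 21), Mul(I, Pow(6, Rational(1, 2)))) = Mul(24, Mul(I, Pow(6, Rational(1, 2)))) = Mul(24, I, Pow(6, Rational(1, 2)))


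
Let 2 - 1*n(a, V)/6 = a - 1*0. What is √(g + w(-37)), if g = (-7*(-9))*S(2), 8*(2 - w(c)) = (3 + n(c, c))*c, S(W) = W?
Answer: √19586/4 ≈ 34.987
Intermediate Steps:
n(a, V) = 12 - 6*a (n(a, V) = 12 - 6*(a - 1*0) = 12 - 6*(a + 0) = 12 - 6*a)
w(c) = 2 - c*(15 - 6*c)/8 (w(c) = 2 - (3 + (12 - 6*c))*c/8 = 2 - (15 - 6*c)*c/8 = 2 - c*(15 - 6*c)/8)
g = 126 (g = -7*(-9)*2 = 63*2 = 126)
√(g + w(-37)) = √(126 + (2 - 15/8*(-37) + (¾)*(-37)²)) = √(126 + (2 + 555/8 + (¾)*1369)) = √(126 + (2 + 555/8 + 4107/4)) = √(126 + 8785/8) = √(9793/8) = √19586/4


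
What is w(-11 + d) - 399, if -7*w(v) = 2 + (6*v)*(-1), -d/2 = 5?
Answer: -2921/7 ≈ -417.29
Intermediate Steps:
d = -10 (d = -2*5 = -10)
w(v) = -2/7 + 6*v/7 (w(v) = -(2 + (6*v)*(-1))/7 = -(2 - 6*v)/7 = -2/7 + 6*v/7)
w(-11 + d) - 399 = (-2/7 + 6*(-11 - 10)/7) - 399 = (-2/7 + (6/7)*(-21)) - 399 = (-2/7 - 18) - 399 = -128/7 - 399 = -2921/7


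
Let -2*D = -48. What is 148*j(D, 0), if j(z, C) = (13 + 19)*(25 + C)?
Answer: 118400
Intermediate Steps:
D = 24 (D = -½*(-48) = 24)
j(z, C) = 800 + 32*C (j(z, C) = 32*(25 + C) = 800 + 32*C)
148*j(D, 0) = 148*(800 + 32*0) = 148*(800 + 0) = 148*800 = 118400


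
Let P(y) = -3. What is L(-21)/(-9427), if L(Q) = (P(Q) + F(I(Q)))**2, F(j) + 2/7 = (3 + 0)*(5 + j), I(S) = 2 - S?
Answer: -319225/461923 ≈ -0.69108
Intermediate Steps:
F(j) = 103/7 + 3*j (F(j) = -2/7 + (3 + 0)*(5 + j) = -2/7 + 3*(5 + j) = -2/7 + (15 + 3*j) = 103/7 + 3*j)
L(Q) = (124/7 - 3*Q)**2 (L(Q) = (-3 + (103/7 + 3*(2 - Q)))**2 = (-3 + (103/7 + (6 - 3*Q)))**2 = (-3 + (145/7 - 3*Q))**2 = (124/7 - 3*Q)**2)
L(-21)/(-9427) = ((-124 + 21*(-21))**2/49)/(-9427) = ((-124 - 441)**2/49)*(-1/9427) = ((1/49)*(-565)**2)*(-1/9427) = ((1/49)*319225)*(-1/9427) = (319225/49)*(-1/9427) = -319225/461923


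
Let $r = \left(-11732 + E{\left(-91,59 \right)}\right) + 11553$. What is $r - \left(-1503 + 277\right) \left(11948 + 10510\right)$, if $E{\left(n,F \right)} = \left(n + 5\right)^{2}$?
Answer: $27540725$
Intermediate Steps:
$E{\left(n,F \right)} = \left(5 + n\right)^{2}$
$r = 7217$ ($r = \left(-11732 + \left(5 - 91\right)^{2}\right) + 11553 = \left(-11732 + \left(-86\right)^{2}\right) + 11553 = \left(-11732 + 7396\right) + 11553 = -4336 + 11553 = 7217$)
$r - \left(-1503 + 277\right) \left(11948 + 10510\right) = 7217 - \left(-1503 + 277\right) \left(11948 + 10510\right) = 7217 - \left(-1226\right) 22458 = 7217 - -27533508 = 7217 + 27533508 = 27540725$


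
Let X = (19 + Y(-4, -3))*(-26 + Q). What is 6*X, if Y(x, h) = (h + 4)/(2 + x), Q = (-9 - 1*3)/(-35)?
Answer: -99678/35 ≈ -2847.9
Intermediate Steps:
Q = 12/35 (Q = (-9 - 3)*(-1/35) = -12*(-1/35) = 12/35 ≈ 0.34286)
Y(x, h) = (4 + h)/(2 + x)
X = -16613/35 (X = (19 + (4 - 3)/(2 - 4))*(-26 + 12/35) = (19 + 1/(-2))*(-898/35) = (19 - ½*1)*(-898/35) = (19 - ½)*(-898/35) = (37/2)*(-898/35) = -16613/35 ≈ -474.66)
6*X = 6*(-16613/35) = -99678/35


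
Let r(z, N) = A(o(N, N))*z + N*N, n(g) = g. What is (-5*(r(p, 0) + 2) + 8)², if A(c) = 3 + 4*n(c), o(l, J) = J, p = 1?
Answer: 289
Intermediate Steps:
A(c) = 3 + 4*c
r(z, N) = N² + z*(3 + 4*N) (r(z, N) = (3 + 4*N)*z + N*N = z*(3 + 4*N) + N² = N² + z*(3 + 4*N))
(-5*(r(p, 0) + 2) + 8)² = (-5*((0² + 1*(3 + 4*0)) + 2) + 8)² = (-5*((0 + 1*(3 + 0)) + 2) + 8)² = (-5*((0 + 1*3) + 2) + 8)² = (-5*((0 + 3) + 2) + 8)² = (-5*(3 + 2) + 8)² = (-5*5 + 8)² = (-25 + 8)² = (-17)² = 289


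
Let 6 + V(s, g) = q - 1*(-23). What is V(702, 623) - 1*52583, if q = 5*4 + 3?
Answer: -52543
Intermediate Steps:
q = 23 (q = 20 + 3 = 23)
V(s, g) = 40 (V(s, g) = -6 + (23 - 1*(-23)) = -6 + (23 + 23) = -6 + 46 = 40)
V(702, 623) - 1*52583 = 40 - 1*52583 = 40 - 52583 = -52543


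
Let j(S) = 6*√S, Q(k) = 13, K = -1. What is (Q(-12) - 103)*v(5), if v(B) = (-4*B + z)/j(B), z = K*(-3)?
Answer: 51*√5 ≈ 114.04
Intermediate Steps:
z = 3 (z = -1*(-3) = 3)
v(B) = (3 - 4*B)/(6*√B) (v(B) = (-4*B + 3)/((6*√B)) = (3 - 4*B)*(1/(6*√B)) = (3 - 4*B)/(6*√B))
(Q(-12) - 103)*v(5) = (13 - 103)*((3 - 4*5)/(6*√5)) = -15*√5/5*(3 - 20) = -15*√5/5*(-17) = -(-51)*√5 = 51*√5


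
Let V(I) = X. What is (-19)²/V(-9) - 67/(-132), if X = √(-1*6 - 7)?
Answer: 67/132 - 361*I*√13/13 ≈ 0.50758 - 100.12*I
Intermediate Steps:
X = I*√13 (X = √(-6 - 7) = √(-13) = I*√13 ≈ 3.6056*I)
V(I) = I*√13
(-19)²/V(-9) - 67/(-132) = (-19)²/((I*√13)) - 67/(-132) = 361*(-I*√13/13) - 67*(-1/132) = -361*I*√13/13 + 67/132 = 67/132 - 361*I*√13/13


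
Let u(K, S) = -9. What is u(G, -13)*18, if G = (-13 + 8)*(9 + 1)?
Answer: -162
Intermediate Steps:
G = -50 (G = -5*10 = -50)
u(G, -13)*18 = -9*18 = -162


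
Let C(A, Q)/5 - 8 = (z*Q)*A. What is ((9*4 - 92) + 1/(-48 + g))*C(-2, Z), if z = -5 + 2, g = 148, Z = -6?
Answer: 39193/5 ≈ 7838.6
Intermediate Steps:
z = -3
C(A, Q) = 40 - 15*A*Q (C(A, Q) = 40 + 5*((-3*Q)*A) = 40 + 5*(-3*A*Q) = 40 - 15*A*Q)
((9*4 - 92) + 1/(-48 + g))*C(-2, Z) = ((9*4 - 92) + 1/(-48 + 148))*(40 - 15*(-2)*(-6)) = ((36 - 92) + 1/100)*(40 - 180) = (-56 + 1/100)*(-140) = -5599/100*(-140) = 39193/5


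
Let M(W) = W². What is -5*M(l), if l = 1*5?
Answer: -125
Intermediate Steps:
l = 5
-5*M(l) = -5*5² = -5*25 = -125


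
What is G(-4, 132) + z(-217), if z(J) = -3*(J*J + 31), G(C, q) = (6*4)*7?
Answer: -141192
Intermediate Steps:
G(C, q) = 168 (G(C, q) = 24*7 = 168)
z(J) = -93 - 3*J² (z(J) = -3*(J² + 31) = -3*(31 + J²) = -93 - 3*J²)
G(-4, 132) + z(-217) = 168 + (-93 - 3*(-217)²) = 168 + (-93 - 3*47089) = 168 + (-93 - 141267) = 168 - 141360 = -141192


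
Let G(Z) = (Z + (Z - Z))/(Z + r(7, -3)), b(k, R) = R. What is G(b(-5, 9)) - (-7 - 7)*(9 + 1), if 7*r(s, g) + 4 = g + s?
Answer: 141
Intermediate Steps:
r(s, g) = -4/7 + g/7 + s/7 (r(s, g) = -4/7 + (g + s)/7 = -4/7 + (g/7 + s/7) = -4/7 + g/7 + s/7)
G(Z) = 1 (G(Z) = (Z + (Z - Z))/(Z + (-4/7 + (⅐)*(-3) + (⅐)*7)) = (Z + 0)/(Z + (-4/7 - 3/7 + 1)) = Z/(Z + 0) = Z/Z = 1)
G(b(-5, 9)) - (-7 - 7)*(9 + 1) = 1 - (-7 - 7)*(9 + 1) = 1 - (-14)*10 = 1 - 1*(-140) = 1 + 140 = 141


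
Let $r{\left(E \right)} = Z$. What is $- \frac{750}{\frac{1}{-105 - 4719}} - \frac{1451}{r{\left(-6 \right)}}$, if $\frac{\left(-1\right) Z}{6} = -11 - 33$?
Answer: $\frac{955150549}{264} \approx 3.618 \cdot 10^{6}$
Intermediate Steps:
$Z = 264$ ($Z = - 6 \left(-11 - 33\right) = \left(-6\right) \left(-44\right) = 264$)
$r{\left(E \right)} = 264$
$- \frac{750}{\frac{1}{-105 - 4719}} - \frac{1451}{r{\left(-6 \right)}} = - \frac{750}{\frac{1}{-105 - 4719}} - \frac{1451}{264} = - \frac{750}{\frac{1}{-4824}} - \frac{1451}{264} = - \frac{750}{- \frac{1}{4824}} - \frac{1451}{264} = \left(-750\right) \left(-4824\right) - \frac{1451}{264} = 3618000 - \frac{1451}{264} = \frac{955150549}{264}$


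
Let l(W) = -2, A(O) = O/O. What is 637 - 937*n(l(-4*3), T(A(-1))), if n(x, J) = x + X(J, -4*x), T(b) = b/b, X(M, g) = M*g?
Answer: -4985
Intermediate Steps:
A(O) = 1
T(b) = 1
n(x, J) = x - 4*J*x (n(x, J) = x + J*(-4*x) = x - 4*J*x)
637 - 937*n(l(-4*3), T(A(-1))) = 637 - (-1874)*(1 - 4*1) = 637 - (-1874)*(1 - 4) = 637 - (-1874)*(-3) = 637 - 937*6 = 637 - 5622 = -4985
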